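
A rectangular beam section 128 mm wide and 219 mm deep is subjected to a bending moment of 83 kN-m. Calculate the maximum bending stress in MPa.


I = b * h^3 / 12 = 128 * 219^3 / 12 = 112036896.0 mm^4
y = h / 2 = 219 / 2 = 109.5 mm
M = 83 kN-m = 83000000.0 N-mm
sigma = M * y / I = 83000000.0 * 109.5 / 112036896.0
= 81.12 MPa

81.12 MPa


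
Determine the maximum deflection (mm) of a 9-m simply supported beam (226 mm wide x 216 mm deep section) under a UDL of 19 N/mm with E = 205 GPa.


I = 226 * 216^3 / 12 = 189796608.0 mm^4
L = 9000.0 mm, w = 19 N/mm, E = 205000.0 MPa
delta = 5 * w * L^4 / (384 * E * I)
= 5 * 19 * 9000.0^4 / (384 * 205000.0 * 189796608.0)
= 41.7177 mm

41.7177 mm


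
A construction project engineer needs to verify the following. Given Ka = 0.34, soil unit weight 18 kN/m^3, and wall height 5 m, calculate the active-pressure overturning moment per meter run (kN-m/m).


Pa = 0.5 * Ka * gamma * H^2
= 0.5 * 0.34 * 18 * 5^2
= 76.5 kN/m
Arm = H / 3 = 5 / 3 = 1.6667 m
Mo = Pa * arm = Pa * H / 3 = 76.5 * 5 / 3 = 127.5 kN-m/m

127.5 kN-m/m


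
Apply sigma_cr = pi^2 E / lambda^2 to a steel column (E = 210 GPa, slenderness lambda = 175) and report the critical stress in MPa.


sigma_cr = pi^2 * E / lambda^2
= 9.8696 * 210000.0 / 175^2
= 9.8696 * 210000.0 / 30625
= 67.6773 MPa

67.6773 MPa


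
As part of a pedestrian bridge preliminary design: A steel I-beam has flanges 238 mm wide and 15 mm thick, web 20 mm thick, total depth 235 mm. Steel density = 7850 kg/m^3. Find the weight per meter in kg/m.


A_flanges = 2 * 238 * 15 = 7140 mm^2
A_web = (235 - 2 * 15) * 20 = 4100 mm^2
A_total = 7140 + 4100 = 11240 mm^2 = 0.011240 m^2
Weight = rho * A = 7850 * 0.011240 = 88.234 kg/m

88.234 kg/m


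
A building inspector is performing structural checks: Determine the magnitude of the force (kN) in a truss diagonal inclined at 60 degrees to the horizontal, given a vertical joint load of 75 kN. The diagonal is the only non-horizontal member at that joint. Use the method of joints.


At the joint, only the diagonal has a vertical component, so vertical equilibrium gives:
F * sin(60) = 75
F = 75 / sin(60)
= 75 / 0.866025
= 86.6 kN

86.6 kN


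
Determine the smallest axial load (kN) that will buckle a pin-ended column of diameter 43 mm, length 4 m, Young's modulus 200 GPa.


I = pi * d^4 / 64 = 167820.0 mm^4
L = 4000.0 mm
P_cr = pi^2 * E * I / L^2
= 9.8696 * 200000.0 * 167820.0 / 4000.0^2
= 20703.96 N = 20.704 kN

20.704 kN


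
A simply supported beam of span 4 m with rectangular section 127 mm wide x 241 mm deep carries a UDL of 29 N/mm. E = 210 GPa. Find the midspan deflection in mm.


I = 127 * 241^3 / 12 = 148140430.58 mm^4
L = 4000.0 mm, w = 29 N/mm, E = 210000.0 MPa
delta = 5 * w * L^4 / (384 * E * I)
= 5 * 29 * 4000.0^4 / (384 * 210000.0 * 148140430.58)
= 3.1073 mm

3.1073 mm


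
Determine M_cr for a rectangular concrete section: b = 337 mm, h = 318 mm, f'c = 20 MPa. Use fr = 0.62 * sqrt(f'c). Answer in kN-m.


fr = 0.62 * sqrt(20) = 0.62 * 4.4721 = 2.7727 MPa
I = 337 * 318^3 / 12 = 903087882.0 mm^4
y_t = 159.0 mm
M_cr = fr * I / y_t = 2.7727 * 903087882.0 / 159.0 N-mm
= 15.7485 kN-m

15.7485 kN-m


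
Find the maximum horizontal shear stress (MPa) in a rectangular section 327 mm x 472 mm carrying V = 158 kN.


A = b * h = 327 * 472 = 154344 mm^2
V = 158 kN = 158000.0 N
tau_max = 1.5 * V / A = 1.5 * 158000.0 / 154344
= 1.5355 MPa

1.5355 MPa


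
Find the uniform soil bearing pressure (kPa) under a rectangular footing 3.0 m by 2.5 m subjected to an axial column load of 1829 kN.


A = 3.0 * 2.5 = 7.5 m^2
q = P / A = 1829 / 7.5
= 243.8667 kPa

243.8667 kPa


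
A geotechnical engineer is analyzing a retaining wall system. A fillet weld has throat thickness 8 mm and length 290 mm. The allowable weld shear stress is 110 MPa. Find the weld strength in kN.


Strength = throat * length * allowable stress
= 8 * 290 * 110 N
= 255200 N
= 255.2 kN

255.2 kN


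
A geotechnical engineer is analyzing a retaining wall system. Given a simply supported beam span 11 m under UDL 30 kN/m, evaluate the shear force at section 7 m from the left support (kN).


R_A = w * L / 2 = 30 * 11 / 2 = 165.0 kN
V(x) = R_A - w * x = 165.0 - 30 * 7
= -45.0 kN

-45.0 kN


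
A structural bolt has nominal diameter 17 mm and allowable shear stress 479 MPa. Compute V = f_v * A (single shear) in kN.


A = pi * d^2 / 4 = pi * 17^2 / 4 = 226.9801 mm^2
V = f_v * A / 1000 = 479 * 226.9801 / 1000
= 108.7235 kN

108.7235 kN


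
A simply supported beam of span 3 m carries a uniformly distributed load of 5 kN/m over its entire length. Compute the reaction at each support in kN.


Total load = w * L = 5 * 3 = 15 kN
By symmetry, each reaction R = total / 2 = 15 / 2 = 7.5 kN

7.5 kN


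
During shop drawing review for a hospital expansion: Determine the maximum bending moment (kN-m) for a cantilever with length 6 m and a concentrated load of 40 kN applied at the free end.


For a cantilever with a point load at the free end:
M_max = P * L = 40 * 6 = 240 kN-m

240 kN-m


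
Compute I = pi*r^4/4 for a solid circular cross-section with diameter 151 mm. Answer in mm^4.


r = d / 2 = 151 / 2 = 75.5 mm
I = pi * r^4 / 4 = pi * 75.5^4 / 4
= 25519824.76 mm^4

25519824.76 mm^4


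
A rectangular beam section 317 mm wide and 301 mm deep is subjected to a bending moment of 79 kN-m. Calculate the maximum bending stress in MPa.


I = b * h^3 / 12 = 317 * 301^3 / 12 = 720406301.42 mm^4
y = h / 2 = 301 / 2 = 150.5 mm
M = 79 kN-m = 79000000.0 N-mm
sigma = M * y / I = 79000000.0 * 150.5 / 720406301.42
= 16.5 MPa

16.5 MPa


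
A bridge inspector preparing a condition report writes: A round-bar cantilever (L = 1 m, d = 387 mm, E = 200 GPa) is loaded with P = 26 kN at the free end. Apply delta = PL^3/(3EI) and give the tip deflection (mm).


I = pi * d^4 / 64 = pi * 387^4 / 64 = 1101067030.83 mm^4
L = 1000.0 mm, P = 26000.0 N, E = 200000.0 MPa
delta = P * L^3 / (3 * E * I)
= 26000.0 * 1000.0^3 / (3 * 200000.0 * 1101067030.83)
= 0.0394 mm

0.0394 mm


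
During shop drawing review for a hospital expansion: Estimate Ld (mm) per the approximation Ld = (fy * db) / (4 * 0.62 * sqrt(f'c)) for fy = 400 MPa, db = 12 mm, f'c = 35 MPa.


Ld = (fy * db) / (4 * 0.62 * sqrt(f'c))
= (400 * 12) / (4 * 0.62 * sqrt(35))
= 4800 / 14.6719
= 327.16 mm

327.16 mm


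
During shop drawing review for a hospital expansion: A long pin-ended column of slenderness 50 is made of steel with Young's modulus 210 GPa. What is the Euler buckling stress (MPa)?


sigma_cr = pi^2 * E / lambda^2
= 9.8696 * 210000.0 / 50^2
= 9.8696 * 210000.0 / 2500
= 829.0468 MPa

829.0468 MPa


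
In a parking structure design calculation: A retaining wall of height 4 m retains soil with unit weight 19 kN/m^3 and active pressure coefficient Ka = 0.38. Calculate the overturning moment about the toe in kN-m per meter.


Pa = 0.5 * Ka * gamma * H^2
= 0.5 * 0.38 * 19 * 4^2
= 57.76 kN/m
Arm = H / 3 = 4 / 3 = 1.3333 m
Mo = Pa * arm = Pa * H / 3 = 57.76 * 4 / 3 = 77.0133 kN-m/m

77.0133 kN-m/m


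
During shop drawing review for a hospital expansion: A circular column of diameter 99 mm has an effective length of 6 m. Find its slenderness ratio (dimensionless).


Radius of gyration r = d / 4 = 99 / 4 = 24.75 mm
L_eff = 6000.0 mm
Slenderness ratio = L / r = 6000.0 / 24.75 = 242.42 (dimensionless)

242.42 (dimensionless)


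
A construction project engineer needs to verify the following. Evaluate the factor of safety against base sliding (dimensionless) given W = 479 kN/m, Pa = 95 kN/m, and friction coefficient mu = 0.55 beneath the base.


Resisting force = mu * W = 0.55 * 479 = 263.45 kN/m
FOS = Resisting / Driving = 263.45 / 95
= 2.7732 (dimensionless)

2.7732 (dimensionless)


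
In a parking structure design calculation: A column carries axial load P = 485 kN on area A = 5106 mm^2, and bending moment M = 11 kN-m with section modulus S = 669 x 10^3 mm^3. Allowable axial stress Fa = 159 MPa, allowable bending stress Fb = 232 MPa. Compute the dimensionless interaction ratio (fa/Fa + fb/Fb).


f_a = P / A = 485000.0 / 5106 = 94.9863 MPa
f_b = M / S = 11000000.0 / 669000.0 = 16.4425 MPa
Ratio = f_a / Fa + f_b / Fb
= 94.9863 / 159 + 16.4425 / 232
= 0.6683 (dimensionless)

0.6683 (dimensionless)


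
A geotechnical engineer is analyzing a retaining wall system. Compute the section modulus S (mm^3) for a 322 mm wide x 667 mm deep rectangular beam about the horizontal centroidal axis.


S = b * h^2 / 6
= 322 * 667^2 / 6
= 322 * 444889 / 6
= 23875709.67 mm^3

23875709.67 mm^3


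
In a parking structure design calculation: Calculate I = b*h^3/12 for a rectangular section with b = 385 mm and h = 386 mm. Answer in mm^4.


I = b * h^3 / 12
= 385 * 386^3 / 12
= 385 * 57512456 / 12
= 1845191296.67 mm^4

1845191296.67 mm^4


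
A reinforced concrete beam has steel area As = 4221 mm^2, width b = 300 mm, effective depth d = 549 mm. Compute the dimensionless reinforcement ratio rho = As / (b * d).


rho = As / (b * d)
= 4221 / (300 * 549)
= 4221 / 164700
= 0.025628 (dimensionless)

0.025628 (dimensionless)


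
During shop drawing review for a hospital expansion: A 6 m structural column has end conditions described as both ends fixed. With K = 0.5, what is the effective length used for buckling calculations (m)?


L_eff = K * L
= 0.5 * 6
= 3.0 m

3.0 m


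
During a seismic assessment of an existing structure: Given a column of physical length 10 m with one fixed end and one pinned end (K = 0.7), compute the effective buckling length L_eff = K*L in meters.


L_eff = K * L
= 0.7 * 10
= 7.0 m

7.0 m


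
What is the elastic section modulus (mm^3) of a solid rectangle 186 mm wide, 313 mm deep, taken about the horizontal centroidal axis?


S = b * h^2 / 6
= 186 * 313^2 / 6
= 186 * 97969 / 6
= 3037039.0 mm^3

3037039.0 mm^3


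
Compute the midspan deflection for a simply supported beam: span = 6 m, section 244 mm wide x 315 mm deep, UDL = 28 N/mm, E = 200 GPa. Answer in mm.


I = 244 * 315^3 / 12 = 635536125.0 mm^4
L = 6000.0 mm, w = 28 N/mm, E = 200000.0 MPa
delta = 5 * w * L^4 / (384 * E * I)
= 5 * 28 * 6000.0^4 / (384 * 200000.0 * 635536125.0)
= 3.7173 mm

3.7173 mm


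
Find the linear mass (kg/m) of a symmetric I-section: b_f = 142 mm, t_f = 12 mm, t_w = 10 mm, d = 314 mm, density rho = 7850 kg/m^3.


A_flanges = 2 * 142 * 12 = 3408 mm^2
A_web = (314 - 2 * 12) * 10 = 2900 mm^2
A_total = 3408 + 2900 = 6308 mm^2 = 0.006308 m^2
Weight = rho * A = 7850 * 0.006308 = 49.5178 kg/m

49.5178 kg/m


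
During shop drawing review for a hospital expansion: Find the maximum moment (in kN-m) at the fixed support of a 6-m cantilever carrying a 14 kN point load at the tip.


For a cantilever with a point load at the free end:
M_max = P * L = 14 * 6 = 84 kN-m

84 kN-m


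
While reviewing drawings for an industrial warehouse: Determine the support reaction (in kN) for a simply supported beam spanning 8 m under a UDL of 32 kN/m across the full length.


Total load = w * L = 32 * 8 = 256 kN
By symmetry, each reaction R = total / 2 = 256 / 2 = 128.0 kN

128.0 kN


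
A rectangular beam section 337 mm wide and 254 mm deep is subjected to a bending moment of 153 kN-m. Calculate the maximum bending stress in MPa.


I = b * h^3 / 12 = 337 * 254^3 / 12 = 460203380.67 mm^4
y = h / 2 = 254 / 2 = 127.0 mm
M = 153 kN-m = 153000000.0 N-mm
sigma = M * y / I = 153000000.0 * 127.0 / 460203380.67
= 42.22 MPa

42.22 MPa


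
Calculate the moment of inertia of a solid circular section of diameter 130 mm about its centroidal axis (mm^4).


r = d / 2 = 130 / 2 = 65.0 mm
I = pi * r^4 / 4 = pi * 65.0^4 / 4
= 14019848.09 mm^4

14019848.09 mm^4


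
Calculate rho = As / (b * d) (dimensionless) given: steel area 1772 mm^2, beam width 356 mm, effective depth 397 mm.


rho = As / (b * d)
= 1772 / (356 * 397)
= 1772 / 141332
= 0.012538 (dimensionless)

0.012538 (dimensionless)


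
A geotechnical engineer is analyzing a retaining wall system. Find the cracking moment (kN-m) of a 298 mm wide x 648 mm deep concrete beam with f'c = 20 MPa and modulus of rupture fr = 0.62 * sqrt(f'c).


fr = 0.62 * sqrt(20) = 0.62 * 4.4721 = 2.7727 MPa
I = 298 * 648^3 / 12 = 6757095168.0 mm^4
y_t = 324.0 mm
M_cr = fr * I / y_t = 2.7727 * 6757095168.0 / 324.0 N-mm
= 57.8258 kN-m

57.8258 kN-m


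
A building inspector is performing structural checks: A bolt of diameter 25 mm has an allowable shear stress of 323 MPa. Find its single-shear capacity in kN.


A = pi * d^2 / 4 = pi * 25^2 / 4 = 490.8739 mm^2
V = f_v * A / 1000 = 323 * 490.8739 / 1000
= 158.5523 kN

158.5523 kN


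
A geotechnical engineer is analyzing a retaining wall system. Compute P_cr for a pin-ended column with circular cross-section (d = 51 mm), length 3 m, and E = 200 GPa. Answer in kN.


I = pi * d^4 / 64 = 332086.03 mm^4
L = 3000.0 mm
P_cr = pi^2 * E * I / L^2
= 9.8696 * 200000.0 * 332086.03 / 3000.0^2
= 72834.62 N = 72.8346 kN

72.8346 kN


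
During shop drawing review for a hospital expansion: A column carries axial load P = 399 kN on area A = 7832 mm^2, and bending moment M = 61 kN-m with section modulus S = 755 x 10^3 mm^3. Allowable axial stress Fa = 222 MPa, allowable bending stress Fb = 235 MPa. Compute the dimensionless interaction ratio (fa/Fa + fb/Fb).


f_a = P / A = 399000.0 / 7832 = 50.9448 MPa
f_b = M / S = 61000000.0 / 755000.0 = 80.7947 MPa
Ratio = f_a / Fa + f_b / Fb
= 50.9448 / 222 + 80.7947 / 235
= 0.5733 (dimensionless)

0.5733 (dimensionless)


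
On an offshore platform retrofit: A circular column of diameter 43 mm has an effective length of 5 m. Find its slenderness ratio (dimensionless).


Radius of gyration r = d / 4 = 43 / 4 = 10.75 mm
L_eff = 5000.0 mm
Slenderness ratio = L / r = 5000.0 / 10.75 = 465.12 (dimensionless)

465.12 (dimensionless)


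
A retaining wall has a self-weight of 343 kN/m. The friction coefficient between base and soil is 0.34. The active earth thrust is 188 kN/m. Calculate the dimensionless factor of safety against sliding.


Resisting force = mu * W = 0.34 * 343 = 116.62 kN/m
FOS = Resisting / Driving = 116.62 / 188
= 0.6203 (dimensionless)

0.6203 (dimensionless)


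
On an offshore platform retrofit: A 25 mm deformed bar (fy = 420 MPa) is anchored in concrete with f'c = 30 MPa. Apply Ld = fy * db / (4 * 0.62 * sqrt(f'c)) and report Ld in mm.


Ld = (fy * db) / (4 * 0.62 * sqrt(f'c))
= (420 * 25) / (4 * 0.62 * sqrt(30))
= 10500 / 13.5835
= 773.0 mm

773.0 mm


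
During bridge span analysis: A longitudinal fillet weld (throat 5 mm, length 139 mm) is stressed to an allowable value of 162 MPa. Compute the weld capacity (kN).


Strength = throat * length * allowable stress
= 5 * 139 * 162 N
= 112590 N
= 112.59 kN

112.59 kN


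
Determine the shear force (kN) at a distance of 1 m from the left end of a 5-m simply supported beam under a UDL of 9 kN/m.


R_A = w * L / 2 = 9 * 5 / 2 = 22.5 kN
V(x) = R_A - w * x = 22.5 - 9 * 1
= 13.5 kN

13.5 kN


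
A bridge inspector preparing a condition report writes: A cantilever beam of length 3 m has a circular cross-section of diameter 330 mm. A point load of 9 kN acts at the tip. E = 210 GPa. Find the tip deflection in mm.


I = pi * d^4 / 64 = pi * 330^4 / 64 = 582137609.58 mm^4
L = 3000.0 mm, P = 9000.0 N, E = 210000.0 MPa
delta = P * L^3 / (3 * E * I)
= 9000.0 * 3000.0^3 / (3 * 210000.0 * 582137609.58)
= 0.6626 mm

0.6626 mm


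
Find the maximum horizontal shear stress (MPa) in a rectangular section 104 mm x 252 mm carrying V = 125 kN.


A = b * h = 104 * 252 = 26208 mm^2
V = 125 kN = 125000.0 N
tau_max = 1.5 * V / A = 1.5 * 125000.0 / 26208
= 7.1543 MPa

7.1543 MPa


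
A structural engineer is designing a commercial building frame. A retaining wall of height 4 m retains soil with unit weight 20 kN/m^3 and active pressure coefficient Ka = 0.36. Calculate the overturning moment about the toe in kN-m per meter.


Pa = 0.5 * Ka * gamma * H^2
= 0.5 * 0.36 * 20 * 4^2
= 57.6 kN/m
Arm = H / 3 = 4 / 3 = 1.3333 m
Mo = Pa * arm = Pa * H / 3 = 57.6 * 4 / 3 = 76.8 kN-m/m

76.8 kN-m/m


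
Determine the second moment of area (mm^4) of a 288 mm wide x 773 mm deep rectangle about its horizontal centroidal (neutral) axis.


I = b * h^3 / 12
= 288 * 773^3 / 12
= 288 * 461889917 / 12
= 11085358008.0 mm^4

11085358008.0 mm^4


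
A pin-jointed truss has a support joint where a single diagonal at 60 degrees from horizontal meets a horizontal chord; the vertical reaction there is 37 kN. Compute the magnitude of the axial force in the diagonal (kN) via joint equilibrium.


At the joint, only the diagonal has a vertical component, so vertical equilibrium gives:
F * sin(60) = 37
F = 37 / sin(60)
= 37 / 0.866025
= 42.72 kN

42.72 kN


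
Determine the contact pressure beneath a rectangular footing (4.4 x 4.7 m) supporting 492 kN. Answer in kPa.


A = 4.4 * 4.7 = 20.68 m^2
q = P / A = 492 / 20.68
= 23.7911 kPa

23.7911 kPa


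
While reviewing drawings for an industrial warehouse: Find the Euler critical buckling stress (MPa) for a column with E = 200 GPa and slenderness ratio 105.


sigma_cr = pi^2 * E / lambda^2
= 9.8696 * 200000.0 / 105^2
= 9.8696 * 200000.0 / 11025
= 179.0404 MPa

179.0404 MPa


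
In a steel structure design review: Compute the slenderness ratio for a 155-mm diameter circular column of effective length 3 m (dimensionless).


Radius of gyration r = d / 4 = 155 / 4 = 38.75 mm
L_eff = 3000.0 mm
Slenderness ratio = L / r = 3000.0 / 38.75 = 77.42 (dimensionless)

77.42 (dimensionless)


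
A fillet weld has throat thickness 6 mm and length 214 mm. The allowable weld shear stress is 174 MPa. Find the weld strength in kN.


Strength = throat * length * allowable stress
= 6 * 214 * 174 N
= 223416 N
= 223.42 kN

223.42 kN


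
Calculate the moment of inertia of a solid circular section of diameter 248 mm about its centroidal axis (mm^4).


r = d / 2 = 248 / 2 = 124.0 mm
I = pi * r^4 / 4 = pi * 124.0^4 / 4
= 185684914.5 mm^4

185684914.5 mm^4


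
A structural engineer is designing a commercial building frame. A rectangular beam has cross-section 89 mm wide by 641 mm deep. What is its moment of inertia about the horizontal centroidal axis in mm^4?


I = b * h^3 / 12
= 89 * 641^3 / 12
= 89 * 263374721 / 12
= 1953362514.08 mm^4

1953362514.08 mm^4


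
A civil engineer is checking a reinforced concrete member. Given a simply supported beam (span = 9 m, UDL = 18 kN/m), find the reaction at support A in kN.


Total load = w * L = 18 * 9 = 162 kN
By symmetry, each reaction R = total / 2 = 162 / 2 = 81.0 kN

81.0 kN


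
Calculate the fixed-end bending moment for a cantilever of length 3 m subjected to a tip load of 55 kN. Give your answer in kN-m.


For a cantilever with a point load at the free end:
M_max = P * L = 55 * 3 = 165 kN-m

165 kN-m


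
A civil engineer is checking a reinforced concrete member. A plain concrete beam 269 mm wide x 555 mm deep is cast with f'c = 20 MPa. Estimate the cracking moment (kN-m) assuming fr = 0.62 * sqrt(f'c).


fr = 0.62 * sqrt(20) = 0.62 * 4.4721 = 2.7727 MPa
I = 269 * 555^3 / 12 = 3832216031.25 mm^4
y_t = 277.5 mm
M_cr = fr * I / y_t = 2.7727 * 3832216031.25 / 277.5 N-mm
= 38.2907 kN-m

38.2907 kN-m


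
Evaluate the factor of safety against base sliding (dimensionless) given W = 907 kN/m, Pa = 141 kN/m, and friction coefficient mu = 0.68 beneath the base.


Resisting force = mu * W = 0.68 * 907 = 616.76 kN/m
FOS = Resisting / Driving = 616.76 / 141
= 4.3742 (dimensionless)

4.3742 (dimensionless)


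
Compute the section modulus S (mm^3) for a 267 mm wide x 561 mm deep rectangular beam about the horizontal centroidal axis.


S = b * h^2 / 6
= 267 * 561^2 / 6
= 267 * 314721 / 6
= 14005084.5 mm^3

14005084.5 mm^3


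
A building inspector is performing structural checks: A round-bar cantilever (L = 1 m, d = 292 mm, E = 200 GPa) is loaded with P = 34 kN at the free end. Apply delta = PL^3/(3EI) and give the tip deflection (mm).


I = pi * d^4 / 64 = pi * 292^4 / 64 = 356862821.2 mm^4
L = 1000.0 mm, P = 34000.0 N, E = 200000.0 MPa
delta = P * L^3 / (3 * E * I)
= 34000.0 * 1000.0^3 / (3 * 200000.0 * 356862821.2)
= 0.1588 mm

0.1588 mm


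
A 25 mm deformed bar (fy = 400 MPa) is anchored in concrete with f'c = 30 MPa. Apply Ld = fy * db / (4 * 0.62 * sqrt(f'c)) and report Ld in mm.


Ld = (fy * db) / (4 * 0.62 * sqrt(f'c))
= (400 * 25) / (4 * 0.62 * sqrt(30))
= 10000 / 13.5835
= 736.19 mm

736.19 mm


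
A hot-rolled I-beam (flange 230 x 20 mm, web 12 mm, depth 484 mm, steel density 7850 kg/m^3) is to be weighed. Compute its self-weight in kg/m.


A_flanges = 2 * 230 * 20 = 9200 mm^2
A_web = (484 - 2 * 20) * 12 = 5328 mm^2
A_total = 9200 + 5328 = 14528 mm^2 = 0.014528 m^2
Weight = rho * A = 7850 * 0.014528 = 114.0448 kg/m

114.0448 kg/m


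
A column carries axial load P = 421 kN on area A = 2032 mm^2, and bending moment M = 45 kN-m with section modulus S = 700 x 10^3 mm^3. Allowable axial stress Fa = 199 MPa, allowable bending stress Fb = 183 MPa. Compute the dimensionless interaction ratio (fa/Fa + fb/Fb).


f_a = P / A = 421000.0 / 2032 = 207.185 MPa
f_b = M / S = 45000000.0 / 700000.0 = 64.2857 MPa
Ratio = f_a / Fa + f_b / Fb
= 207.185 / 199 + 64.2857 / 183
= 1.3924 (dimensionless)

1.3924 (dimensionless)


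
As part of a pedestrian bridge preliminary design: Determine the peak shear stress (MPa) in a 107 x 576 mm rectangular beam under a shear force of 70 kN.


A = b * h = 107 * 576 = 61632 mm^2
V = 70 kN = 70000.0 N
tau_max = 1.5 * V / A = 1.5 * 70000.0 / 61632
= 1.7037 MPa

1.7037 MPa


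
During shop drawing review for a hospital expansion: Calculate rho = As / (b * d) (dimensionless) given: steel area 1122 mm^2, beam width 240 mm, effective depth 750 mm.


rho = As / (b * d)
= 1122 / (240 * 750)
= 1122 / 180000
= 0.006233 (dimensionless)

0.006233 (dimensionless)


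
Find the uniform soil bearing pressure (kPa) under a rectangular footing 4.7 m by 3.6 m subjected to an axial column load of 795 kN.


A = 4.7 * 3.6 = 16.92 m^2
q = P / A = 795 / 16.92
= 46.9858 kPa

46.9858 kPa


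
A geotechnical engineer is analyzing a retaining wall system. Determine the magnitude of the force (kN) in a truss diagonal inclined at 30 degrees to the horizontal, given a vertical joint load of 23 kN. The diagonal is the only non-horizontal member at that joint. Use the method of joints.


At the joint, only the diagonal has a vertical component, so vertical equilibrium gives:
F * sin(30) = 23
F = 23 / sin(30)
= 23 / 0.5
= 46.0 kN

46.0 kN


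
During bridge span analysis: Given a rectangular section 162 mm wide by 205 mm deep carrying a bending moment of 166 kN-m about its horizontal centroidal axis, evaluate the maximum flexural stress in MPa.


I = b * h^3 / 12 = 162 * 205^3 / 12 = 116304187.5 mm^4
y = h / 2 = 205 / 2 = 102.5 mm
M = 166 kN-m = 166000000.0 N-mm
sigma = M * y / I = 166000000.0 * 102.5 / 116304187.5
= 146.3 MPa

146.3 MPa


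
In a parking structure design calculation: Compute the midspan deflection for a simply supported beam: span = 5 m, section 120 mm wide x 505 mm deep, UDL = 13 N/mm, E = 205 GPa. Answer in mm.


I = 120 * 505^3 / 12 = 1287876250.0 mm^4
L = 5000.0 mm, w = 13 N/mm, E = 205000.0 MPa
delta = 5 * w * L^4 / (384 * E * I)
= 5 * 13 * 5000.0^4 / (384 * 205000.0 * 1287876250.0)
= 0.4007 mm

0.4007 mm


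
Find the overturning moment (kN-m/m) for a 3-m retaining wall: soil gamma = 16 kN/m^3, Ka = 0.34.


Pa = 0.5 * Ka * gamma * H^2
= 0.5 * 0.34 * 16 * 3^2
= 24.48 kN/m
Arm = H / 3 = 3 / 3 = 1.0 m
Mo = Pa * arm = Pa * H / 3 = 24.48 * 3 / 3 = 24.48 kN-m/m

24.48 kN-m/m


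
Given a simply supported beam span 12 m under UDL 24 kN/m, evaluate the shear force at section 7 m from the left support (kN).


R_A = w * L / 2 = 24 * 12 / 2 = 144.0 kN
V(x) = R_A - w * x = 144.0 - 24 * 7
= -24.0 kN

-24.0 kN


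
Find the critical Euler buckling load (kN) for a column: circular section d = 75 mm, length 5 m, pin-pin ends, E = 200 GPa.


I = pi * d^4 / 64 = 1553155.55 mm^4
L = 5000.0 mm
P_cr = pi^2 * E * I / L^2
= 9.8696 * 200000.0 * 1553155.55 / 5000.0^2
= 122632.25 N = 122.6322 kN

122.6322 kN


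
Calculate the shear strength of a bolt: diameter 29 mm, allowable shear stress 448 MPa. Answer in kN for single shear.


A = pi * d^2 / 4 = pi * 29^2 / 4 = 660.5199 mm^2
V = f_v * A / 1000 = 448 * 660.5199 / 1000
= 295.9129 kN

295.9129 kN


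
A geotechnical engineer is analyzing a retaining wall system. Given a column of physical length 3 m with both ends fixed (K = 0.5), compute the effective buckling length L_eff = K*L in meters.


L_eff = K * L
= 0.5 * 3
= 1.5 m

1.5 m


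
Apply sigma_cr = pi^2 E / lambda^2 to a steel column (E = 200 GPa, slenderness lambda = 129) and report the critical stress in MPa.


sigma_cr = pi^2 * E / lambda^2
= 9.8696 * 200000.0 / 129^2
= 9.8696 * 200000.0 / 16641
= 118.6179 MPa

118.6179 MPa


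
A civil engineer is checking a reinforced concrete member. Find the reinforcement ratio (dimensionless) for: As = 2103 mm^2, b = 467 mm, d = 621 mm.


rho = As / (b * d)
= 2103 / (467 * 621)
= 2103 / 290007
= 0.007252 (dimensionless)

0.007252 (dimensionless)


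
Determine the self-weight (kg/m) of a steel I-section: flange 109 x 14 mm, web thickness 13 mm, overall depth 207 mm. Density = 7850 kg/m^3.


A_flanges = 2 * 109 * 14 = 3052 mm^2
A_web = (207 - 2 * 14) * 13 = 2327 mm^2
A_total = 3052 + 2327 = 5379 mm^2 = 0.005379 m^2
Weight = rho * A = 7850 * 0.005379 = 42.2251 kg/m

42.2251 kg/m


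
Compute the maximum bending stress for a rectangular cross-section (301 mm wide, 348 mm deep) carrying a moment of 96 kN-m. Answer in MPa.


I = b * h^3 / 12 = 301 * 348^3 / 12 = 1057116816.0 mm^4
y = h / 2 = 348 / 2 = 174.0 mm
M = 96 kN-m = 96000000.0 N-mm
sigma = M * y / I = 96000000.0 * 174.0 / 1057116816.0
= 15.8 MPa

15.8 MPa


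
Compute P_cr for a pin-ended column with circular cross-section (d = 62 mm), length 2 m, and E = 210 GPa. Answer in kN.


I = pi * d^4 / 64 = 725331.7 mm^4
L = 2000.0 mm
P_cr = pi^2 * E * I / L^2
= 9.8696 * 210000.0 * 725331.7 / 2000.0^2
= 375833.69 N = 375.8337 kN

375.8337 kN


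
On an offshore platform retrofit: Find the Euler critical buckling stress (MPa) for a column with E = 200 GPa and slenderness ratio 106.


sigma_cr = pi^2 * E / lambda^2
= 9.8696 * 200000.0 / 106^2
= 9.8696 * 200000.0 / 11236
= 175.6783 MPa

175.6783 MPa


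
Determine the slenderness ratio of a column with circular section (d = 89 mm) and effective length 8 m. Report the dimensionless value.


Radius of gyration r = d / 4 = 89 / 4 = 22.25 mm
L_eff = 8000.0 mm
Slenderness ratio = L / r = 8000.0 / 22.25 = 359.55 (dimensionless)

359.55 (dimensionless)


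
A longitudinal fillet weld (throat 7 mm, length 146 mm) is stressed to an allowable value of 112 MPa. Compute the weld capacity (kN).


Strength = throat * length * allowable stress
= 7 * 146 * 112 N
= 114464 N
= 114.46 kN

114.46 kN


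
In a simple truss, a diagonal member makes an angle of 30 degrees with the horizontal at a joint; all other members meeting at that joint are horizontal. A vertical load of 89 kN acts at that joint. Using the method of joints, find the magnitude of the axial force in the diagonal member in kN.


At the joint, only the diagonal has a vertical component, so vertical equilibrium gives:
F * sin(30) = 89
F = 89 / sin(30)
= 89 / 0.5
= 178.0 kN

178.0 kN


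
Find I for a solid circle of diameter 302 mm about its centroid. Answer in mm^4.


r = d / 2 = 302 / 2 = 151.0 mm
I = pi * r^4 / 4 = pi * 151.0^4 / 4
= 408317196.2 mm^4

408317196.2 mm^4


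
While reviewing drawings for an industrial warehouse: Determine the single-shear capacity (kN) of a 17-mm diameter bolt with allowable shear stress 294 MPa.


A = pi * d^2 / 4 = pi * 17^2 / 4 = 226.9801 mm^2
V = f_v * A / 1000 = 294 * 226.9801 / 1000
= 66.7321 kN

66.7321 kN


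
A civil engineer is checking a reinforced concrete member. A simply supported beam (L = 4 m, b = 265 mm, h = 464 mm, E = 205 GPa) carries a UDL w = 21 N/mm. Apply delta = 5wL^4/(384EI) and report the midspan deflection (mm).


I = 265 * 464^3 / 12 = 2206066346.67 mm^4
L = 4000.0 mm, w = 21 N/mm, E = 205000.0 MPa
delta = 5 * w * L^4 / (384 * E * I)
= 5 * 21 * 4000.0^4 / (384 * 205000.0 * 2206066346.67)
= 0.1548 mm

0.1548 mm


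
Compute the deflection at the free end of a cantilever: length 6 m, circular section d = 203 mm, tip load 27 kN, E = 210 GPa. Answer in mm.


I = pi * d^4 / 64 = pi * 203^4 / 64 = 83359298.34 mm^4
L = 6000.0 mm, P = 27000.0 N, E = 210000.0 MPa
delta = P * L^3 / (3 * E * I)
= 27000.0 * 6000.0^3 / (3 * 210000.0 * 83359298.34)
= 111.0511 mm

111.0511 mm


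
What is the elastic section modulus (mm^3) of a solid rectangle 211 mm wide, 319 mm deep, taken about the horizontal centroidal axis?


S = b * h^2 / 6
= 211 * 319^2 / 6
= 211 * 101761 / 6
= 3578595.17 mm^3

3578595.17 mm^3


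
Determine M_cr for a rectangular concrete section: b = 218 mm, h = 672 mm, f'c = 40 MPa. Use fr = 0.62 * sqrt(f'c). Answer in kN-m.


fr = 0.62 * sqrt(40) = 0.62 * 6.3246 = 3.9212 MPa
I = 218 * 672^3 / 12 = 5512937472.0 mm^4
y_t = 336.0 mm
M_cr = fr * I / y_t = 3.9212 * 5512937472.0 / 336.0 N-mm
= 64.3377 kN-m

64.3377 kN-m


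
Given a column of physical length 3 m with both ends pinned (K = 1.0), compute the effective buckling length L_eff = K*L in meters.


L_eff = K * L
= 1.0 * 3
= 3.0 m

3.0 m


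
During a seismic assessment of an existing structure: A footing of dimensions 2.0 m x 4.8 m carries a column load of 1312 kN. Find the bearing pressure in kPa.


A = 2.0 * 4.8 = 9.6 m^2
q = P / A = 1312 / 9.6
= 136.6667 kPa

136.6667 kPa


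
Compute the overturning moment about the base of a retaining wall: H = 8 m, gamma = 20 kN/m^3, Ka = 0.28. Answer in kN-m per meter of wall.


Pa = 0.5 * Ka * gamma * H^2
= 0.5 * 0.28 * 20 * 8^2
= 179.2 kN/m
Arm = H / 3 = 8 / 3 = 2.6667 m
Mo = Pa * arm = Pa * H / 3 = 179.2 * 8 / 3 = 477.8667 kN-m/m

477.8667 kN-m/m


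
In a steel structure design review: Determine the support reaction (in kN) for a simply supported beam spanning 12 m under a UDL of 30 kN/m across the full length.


Total load = w * L = 30 * 12 = 360 kN
By symmetry, each reaction R = total / 2 = 360 / 2 = 180.0 kN

180.0 kN


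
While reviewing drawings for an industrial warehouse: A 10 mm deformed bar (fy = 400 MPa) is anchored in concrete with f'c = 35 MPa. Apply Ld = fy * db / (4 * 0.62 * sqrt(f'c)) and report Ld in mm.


Ld = (fy * db) / (4 * 0.62 * sqrt(f'c))
= (400 * 10) / (4 * 0.62 * sqrt(35))
= 4000 / 14.6719
= 272.63 mm

272.63 mm


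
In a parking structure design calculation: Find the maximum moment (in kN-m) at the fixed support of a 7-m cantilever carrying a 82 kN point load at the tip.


For a cantilever with a point load at the free end:
M_max = P * L = 82 * 7 = 574 kN-m

574 kN-m


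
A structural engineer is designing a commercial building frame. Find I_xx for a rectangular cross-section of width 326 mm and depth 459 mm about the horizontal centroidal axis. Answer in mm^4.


I = b * h^3 / 12
= 326 * 459^3 / 12
= 326 * 96702579 / 12
= 2627086729.5 mm^4

2627086729.5 mm^4


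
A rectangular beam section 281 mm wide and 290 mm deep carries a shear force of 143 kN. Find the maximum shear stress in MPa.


A = b * h = 281 * 290 = 81490 mm^2
V = 143 kN = 143000.0 N
tau_max = 1.5 * V / A = 1.5 * 143000.0 / 81490
= 2.6322 MPa

2.6322 MPa


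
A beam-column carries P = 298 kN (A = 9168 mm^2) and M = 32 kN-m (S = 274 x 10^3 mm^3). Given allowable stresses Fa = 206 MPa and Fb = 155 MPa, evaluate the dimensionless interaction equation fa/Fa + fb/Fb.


f_a = P / A = 298000.0 / 9168 = 32.5044 MPa
f_b = M / S = 32000000.0 / 274000.0 = 116.7883 MPa
Ratio = f_a / Fa + f_b / Fb
= 32.5044 / 206 + 116.7883 / 155
= 0.9113 (dimensionless)

0.9113 (dimensionless)


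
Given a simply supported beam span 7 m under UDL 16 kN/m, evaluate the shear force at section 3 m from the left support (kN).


R_A = w * L / 2 = 16 * 7 / 2 = 56.0 kN
V(x) = R_A - w * x = 56.0 - 16 * 3
= 8.0 kN

8.0 kN


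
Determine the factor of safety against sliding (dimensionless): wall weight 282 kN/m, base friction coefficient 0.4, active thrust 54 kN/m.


Resisting force = mu * W = 0.4 * 282 = 112.8 kN/m
FOS = Resisting / Driving = 112.8 / 54
= 2.0889 (dimensionless)

2.0889 (dimensionless)


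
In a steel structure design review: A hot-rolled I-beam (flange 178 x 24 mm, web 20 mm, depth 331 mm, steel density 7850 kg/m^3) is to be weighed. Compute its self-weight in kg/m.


A_flanges = 2 * 178 * 24 = 8544 mm^2
A_web = (331 - 2 * 24) * 20 = 5660 mm^2
A_total = 8544 + 5660 = 14204 mm^2 = 0.014204 m^2
Weight = rho * A = 7850 * 0.014204 = 111.5014 kg/m

111.5014 kg/m


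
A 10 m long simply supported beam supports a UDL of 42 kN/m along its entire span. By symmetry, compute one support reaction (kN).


Total load = w * L = 42 * 10 = 420 kN
By symmetry, each reaction R = total / 2 = 420 / 2 = 210.0 kN

210.0 kN


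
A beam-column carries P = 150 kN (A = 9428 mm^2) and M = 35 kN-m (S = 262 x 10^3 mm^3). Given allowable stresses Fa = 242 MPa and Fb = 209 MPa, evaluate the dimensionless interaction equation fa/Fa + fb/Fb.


f_a = P / A = 150000.0 / 9428 = 15.9101 MPa
f_b = M / S = 35000000.0 / 262000.0 = 133.5878 MPa
Ratio = f_a / Fa + f_b / Fb
= 15.9101 / 242 + 133.5878 / 209
= 0.7049 (dimensionless)

0.7049 (dimensionless)


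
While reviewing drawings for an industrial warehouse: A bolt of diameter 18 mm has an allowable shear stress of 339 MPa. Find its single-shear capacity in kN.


A = pi * d^2 / 4 = pi * 18^2 / 4 = 254.469 mm^2
V = f_v * A / 1000 = 339 * 254.469 / 1000
= 86.265 kN

86.265 kN


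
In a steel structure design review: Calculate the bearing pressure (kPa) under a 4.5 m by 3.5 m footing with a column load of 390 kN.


A = 4.5 * 3.5 = 15.75 m^2
q = P / A = 390 / 15.75
= 24.7619 kPa

24.7619 kPa


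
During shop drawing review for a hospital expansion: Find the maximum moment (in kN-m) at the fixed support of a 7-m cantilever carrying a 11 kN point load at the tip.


For a cantilever with a point load at the free end:
M_max = P * L = 11 * 7 = 77 kN-m

77 kN-m


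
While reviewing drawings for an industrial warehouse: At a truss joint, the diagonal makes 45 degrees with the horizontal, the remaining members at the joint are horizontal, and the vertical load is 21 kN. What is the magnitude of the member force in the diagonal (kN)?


At the joint, only the diagonal has a vertical component, so vertical equilibrium gives:
F * sin(45) = 21
F = 21 / sin(45)
= 21 / 0.707107
= 29.7 kN

29.7 kN


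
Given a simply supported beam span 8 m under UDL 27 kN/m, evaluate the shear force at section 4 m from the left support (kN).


R_A = w * L / 2 = 27 * 8 / 2 = 108.0 kN
V(x) = R_A - w * x = 108.0 - 27 * 4
= 0.0 kN

0.0 kN


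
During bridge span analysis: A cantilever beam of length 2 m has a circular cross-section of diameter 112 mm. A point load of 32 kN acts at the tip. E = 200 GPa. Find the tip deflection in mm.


I = pi * d^4 / 64 = pi * 112^4 / 64 = 7723995.1 mm^4
L = 2000.0 mm, P = 32000.0 N, E = 200000.0 MPa
delta = P * L^3 / (3 * E * I)
= 32000.0 * 2000.0^3 / (3 * 200000.0 * 7723995.1)
= 55.2391 mm

55.2391 mm


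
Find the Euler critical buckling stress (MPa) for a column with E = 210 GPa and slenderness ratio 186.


sigma_cr = pi^2 * E / lambda^2
= 9.8696 * 210000.0 / 186^2
= 9.8696 * 210000.0 / 34596
= 59.9091 MPa

59.9091 MPa


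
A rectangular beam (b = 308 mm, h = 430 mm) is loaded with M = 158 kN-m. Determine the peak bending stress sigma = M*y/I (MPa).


I = b * h^3 / 12 = 308 * 430^3 / 12 = 2040679666.67 mm^4
y = h / 2 = 430 / 2 = 215.0 mm
M = 158 kN-m = 158000000.0 N-mm
sigma = M * y / I = 158000000.0 * 215.0 / 2040679666.67
= 16.65 MPa

16.65 MPa


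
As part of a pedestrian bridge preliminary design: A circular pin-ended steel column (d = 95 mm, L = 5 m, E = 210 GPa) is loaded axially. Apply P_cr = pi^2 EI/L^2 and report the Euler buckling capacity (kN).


I = pi * d^4 / 64 = 3998198.21 mm^4
L = 5000.0 mm
P_cr = pi^2 * E * I / L^2
= 9.8696 * 210000.0 * 3998198.21 / 5000.0^2
= 331469.33 N = 331.4693 kN

331.4693 kN


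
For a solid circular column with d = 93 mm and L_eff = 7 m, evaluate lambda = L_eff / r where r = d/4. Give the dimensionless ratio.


Radius of gyration r = d / 4 = 93 / 4 = 23.25 mm
L_eff = 7000.0 mm
Slenderness ratio = L / r = 7000.0 / 23.25 = 301.08 (dimensionless)

301.08 (dimensionless)


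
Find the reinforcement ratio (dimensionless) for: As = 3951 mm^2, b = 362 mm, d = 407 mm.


rho = As / (b * d)
= 3951 / (362 * 407)
= 3951 / 147334
= 0.026817 (dimensionless)

0.026817 (dimensionless)


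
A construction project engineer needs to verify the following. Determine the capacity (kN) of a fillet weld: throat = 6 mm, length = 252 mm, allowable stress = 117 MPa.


Strength = throat * length * allowable stress
= 6 * 252 * 117 N
= 176904 N
= 176.9 kN

176.9 kN


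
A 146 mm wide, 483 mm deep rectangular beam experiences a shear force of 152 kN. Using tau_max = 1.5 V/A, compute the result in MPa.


A = b * h = 146 * 483 = 70518 mm^2
V = 152 kN = 152000.0 N
tau_max = 1.5 * V / A = 1.5 * 152000.0 / 70518
= 3.2332 MPa

3.2332 MPa


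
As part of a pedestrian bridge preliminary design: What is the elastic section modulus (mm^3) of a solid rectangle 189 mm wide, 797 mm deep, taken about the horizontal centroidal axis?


S = b * h^2 / 6
= 189 * 797^2 / 6
= 189 * 635209 / 6
= 20009083.5 mm^3

20009083.5 mm^3


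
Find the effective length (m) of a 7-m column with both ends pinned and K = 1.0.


L_eff = K * L
= 1.0 * 7
= 7.0 m

7.0 m


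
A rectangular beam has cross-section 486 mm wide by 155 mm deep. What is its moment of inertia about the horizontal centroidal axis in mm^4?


I = b * h^3 / 12
= 486 * 155^3 / 12
= 486 * 3723875 / 12
= 150816937.5 mm^4

150816937.5 mm^4


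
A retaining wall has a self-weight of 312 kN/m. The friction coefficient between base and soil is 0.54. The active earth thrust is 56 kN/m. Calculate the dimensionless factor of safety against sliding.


Resisting force = mu * W = 0.54 * 312 = 168.48 kN/m
FOS = Resisting / Driving = 168.48 / 56
= 3.0086 (dimensionless)

3.0086 (dimensionless)


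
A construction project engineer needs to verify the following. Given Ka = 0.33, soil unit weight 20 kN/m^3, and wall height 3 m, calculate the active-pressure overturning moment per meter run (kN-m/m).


Pa = 0.5 * Ka * gamma * H^2
= 0.5 * 0.33 * 20 * 3^2
= 29.7 kN/m
Arm = H / 3 = 3 / 3 = 1.0 m
Mo = Pa * arm = Pa * H / 3 = 29.7 * 3 / 3 = 29.7 kN-m/m

29.7 kN-m/m


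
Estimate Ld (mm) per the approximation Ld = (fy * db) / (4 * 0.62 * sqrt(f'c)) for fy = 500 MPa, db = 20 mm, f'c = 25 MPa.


Ld = (fy * db) / (4 * 0.62 * sqrt(f'c))
= (500 * 20) / (4 * 0.62 * sqrt(25))
= 10000 / 12.4
= 806.45 mm

806.45 mm


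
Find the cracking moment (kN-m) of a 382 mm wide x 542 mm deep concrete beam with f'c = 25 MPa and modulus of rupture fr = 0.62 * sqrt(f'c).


fr = 0.62 * sqrt(25) = 0.62 * 5.0 = 3.1 MPa
I = 382 * 542^3 / 12 = 5068506134.67 mm^4
y_t = 271.0 mm
M_cr = fr * I / y_t = 3.1 * 5068506134.67 / 271.0 N-mm
= 57.9792 kN-m

57.9792 kN-m


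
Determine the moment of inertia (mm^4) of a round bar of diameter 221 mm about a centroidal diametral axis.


r = d / 2 = 221 / 2 = 110.5 mm
I = pi * r^4 / 4 = pi * 110.5^4 / 4
= 117095173.24 mm^4

117095173.24 mm^4


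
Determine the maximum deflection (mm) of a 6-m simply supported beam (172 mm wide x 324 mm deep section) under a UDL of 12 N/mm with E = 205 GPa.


I = 172 * 324^3 / 12 = 487508544.0 mm^4
L = 6000.0 mm, w = 12 N/mm, E = 205000.0 MPa
delta = 5 * w * L^4 / (384 * E * I)
= 5 * 12 * 6000.0^4 / (384 * 205000.0 * 487508544.0)
= 2.0262 mm

2.0262 mm
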